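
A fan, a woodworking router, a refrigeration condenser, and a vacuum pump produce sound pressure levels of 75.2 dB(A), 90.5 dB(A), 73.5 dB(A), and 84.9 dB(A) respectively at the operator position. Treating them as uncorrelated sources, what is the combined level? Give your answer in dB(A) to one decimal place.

Incoherent sources combine by intensity addition: L_total = 10·log₁₀(Σ 10^(L_i/10)).
Σ 10^(L/10) = 10^(75.2/10) + 10^(90.5/10) + 10^(73.5/10) + 10^(84.9/10) = 1.487e+09.
L_total = 10·log₁₀(1.487e+09) = 91.72 dB(A).

91.7 dB(A)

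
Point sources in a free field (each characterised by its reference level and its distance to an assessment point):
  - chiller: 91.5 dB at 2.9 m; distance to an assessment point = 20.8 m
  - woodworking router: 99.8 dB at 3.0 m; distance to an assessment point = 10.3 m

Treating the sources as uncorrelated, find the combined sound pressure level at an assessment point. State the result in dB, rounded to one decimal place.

89.2 dB

Propagate each source to the receiver with L = L_ref − 20·log₁₀(r/r_ref), then add intensities.
chiller: 91.5 − 20·log₁₀(20.8/2.9) = 91.5 − 17.11 = 74.39 dB.
woodworking router: 99.8 − 20·log₁₀(10.3/3.0) = 99.8 − 10.71 = 89.09 dB.
Σ 10^(L/10) = 8.376e+08 → L_total = 10·log₁₀(8.376e+08) = 89.23 dB.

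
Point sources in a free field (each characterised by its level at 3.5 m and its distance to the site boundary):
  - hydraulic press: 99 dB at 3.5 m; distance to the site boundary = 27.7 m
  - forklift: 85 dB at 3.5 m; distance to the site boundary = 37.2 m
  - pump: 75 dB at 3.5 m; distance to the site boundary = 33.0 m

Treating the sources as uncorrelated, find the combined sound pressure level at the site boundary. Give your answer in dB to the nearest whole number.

Apply inverse-square spreading to bring every level to the receiver, then sum 10^(L/10).
hydraulic press: 99 − 20·log₁₀(27.7/3.5) = 99 − 17.97 = 81.03 dB.
forklift: 85 − 20·log₁₀(37.2/3.5) = 85 − 20.53 = 64.47 dB.
pump: 75 − 20·log₁₀(33.0/3.5) = 75 − 19.49 = 55.51 dB.
Σ 10^(L/10) = 1.300e+08 → L_total = 10·log₁₀(1.300e+08) = 81.14 dB.

81 dB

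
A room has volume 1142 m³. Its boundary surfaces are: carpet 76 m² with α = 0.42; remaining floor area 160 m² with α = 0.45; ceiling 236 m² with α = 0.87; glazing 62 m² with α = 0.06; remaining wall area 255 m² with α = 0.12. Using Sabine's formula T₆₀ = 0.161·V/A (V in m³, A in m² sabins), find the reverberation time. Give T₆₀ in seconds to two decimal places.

0.54 s

Total absorption A = 76·0.42 + 160·0.45 + 236·0.87 + 62·0.06 + 255·0.12 = 343.56 m² sabins.
T₆₀ = 0.161 × 1142 / 343.56 = 0.535 s.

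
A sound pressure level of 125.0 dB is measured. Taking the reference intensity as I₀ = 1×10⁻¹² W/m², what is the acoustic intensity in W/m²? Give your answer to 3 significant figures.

3.16 W/m²

I = I₀·10^(L/10) = 10⁻¹² × 10^(125.0/10) = 10^(0.500).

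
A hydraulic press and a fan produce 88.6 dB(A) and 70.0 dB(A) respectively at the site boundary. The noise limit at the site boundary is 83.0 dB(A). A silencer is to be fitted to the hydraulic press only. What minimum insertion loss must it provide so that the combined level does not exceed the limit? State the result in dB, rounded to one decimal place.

5.8 dB

Everything except the hydraulic press sums to 10^(70.0/10) = 1.000e+07 in linear terms, 70.00 dB(A).
To meet 83.0 dB(A) overall, the treated hydraulic press may contribute at most 10^(83.0/10) − 1.000e+07 = 1.895e+08, i.e. 82.78 dB(A).
Required insertion loss = 88.6 − 82.78 = 5.82 dB.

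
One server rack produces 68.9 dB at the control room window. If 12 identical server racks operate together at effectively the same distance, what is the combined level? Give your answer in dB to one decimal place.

79.7 dB

L_total = L₁ + 10·log₁₀ N for N identical incoherent sources.
L_total = 68.9 + 10·log₁₀(12) = 68.9 + 10.792 = 79.69 dB.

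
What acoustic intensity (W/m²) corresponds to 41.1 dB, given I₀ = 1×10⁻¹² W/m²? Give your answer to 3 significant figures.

1.29e-08 W/m²

L = 10·log₁₀(I/I₀) ⇒ I = I₀·10^(L/10) = 10⁻¹² × 10^4.11.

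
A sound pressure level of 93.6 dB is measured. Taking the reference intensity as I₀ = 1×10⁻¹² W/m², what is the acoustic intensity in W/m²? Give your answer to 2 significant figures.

0.0023 W/m²

L = 10·log₁₀(I/I₀) ⇒ I = I₀·10^(L/10) = 10⁻¹² × 10^9.36.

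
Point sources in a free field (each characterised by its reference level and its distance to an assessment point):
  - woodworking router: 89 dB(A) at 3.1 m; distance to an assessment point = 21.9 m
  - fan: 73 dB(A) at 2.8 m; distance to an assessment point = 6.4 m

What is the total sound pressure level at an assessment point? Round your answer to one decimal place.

Propagate each source to the receiver with L = L_ref − 20·log₁₀(r/r_ref), then add intensities.
woodworking router: 89 − 20·log₁₀(21.9/3.1) = 89 − 16.98 = 72.02 dB(A).
fan: 73 − 20·log₁₀(6.4/2.8) = 73 − 7.18 = 65.82 dB(A).
Σ 10^(L/10) = 1.974e+07 → L_total = 10·log₁₀(1.974e+07) = 72.95 dB(A).

73.0 dB(A)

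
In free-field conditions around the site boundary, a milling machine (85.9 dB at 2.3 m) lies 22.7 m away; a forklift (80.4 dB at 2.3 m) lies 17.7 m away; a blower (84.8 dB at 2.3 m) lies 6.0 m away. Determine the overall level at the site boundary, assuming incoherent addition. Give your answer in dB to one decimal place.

77.0 dB

Apply inverse-square spreading to bring every level to the receiver, then sum 10^(L/10).
milling machine: 85.9 − 20·log₁₀(22.7/2.3) = 85.9 − 19.89 = 66.01 dB.
forklift: 80.4 − 20·log₁₀(17.7/2.3) = 80.4 − 17.72 = 62.68 dB.
blower: 84.8 − 20·log₁₀(6.0/2.3) = 84.8 − 8.33 = 76.47 dB.
Σ 10^(L/10) = 5.022e+07 → L_total = 10·log₁₀(5.022e+07) = 77.01 dB.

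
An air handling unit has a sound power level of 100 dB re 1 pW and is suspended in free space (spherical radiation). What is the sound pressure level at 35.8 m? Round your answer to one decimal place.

57.9 dB

L_p = L_w − 10·log₁₀(4π·r²) with r = 35.8 m.
4π·r² = 1.611e+04 m², 10·log₁₀ of that is 42.070 dB.
L_p = 100 − 42.070 = 57.93 dB.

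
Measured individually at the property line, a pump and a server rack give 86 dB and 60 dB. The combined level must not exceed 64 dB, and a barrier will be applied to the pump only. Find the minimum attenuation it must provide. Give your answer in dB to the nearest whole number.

The untreated sources together contribute 10^(60/10) = 1.000e+06, i.e. 60.00 dB.
To meet 64 dB overall, the treated pump may contribute at most 10^(64/10) − 1.000e+06 = 1.512e+06, i.e. 61.80 dB.
Required insertion loss = 86 − 61.80 = 24.20 dB.

24 dB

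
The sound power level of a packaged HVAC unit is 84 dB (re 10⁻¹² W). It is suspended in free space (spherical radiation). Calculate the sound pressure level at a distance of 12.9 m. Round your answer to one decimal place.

L_p = L_w − 10·log₁₀(4π·r²) with r = 12.9 m.
4π·r² = 2091 m², 10·log₁₀ of that is 33.204 dB.
L_p = 84 − 33.204 = 50.80 dB.

50.8 dB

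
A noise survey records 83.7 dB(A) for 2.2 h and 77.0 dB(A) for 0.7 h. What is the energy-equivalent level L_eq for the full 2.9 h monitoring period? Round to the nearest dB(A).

83 dB(A)

The energy average is taken in the linear domain: L_eq = 10·log₁₀[(Σ tᵢ·10^(Lᵢ/10))/T], T = 2.9 h.
Σ tᵢ·10^(Lᵢ/10) = 2.2·10^(83.7/10) + 0.7·10^(77.0/10) = 5.508e+08.
L_eq = 10·log₁₀(5.508e+08/2.9) = 82.79 dB(A).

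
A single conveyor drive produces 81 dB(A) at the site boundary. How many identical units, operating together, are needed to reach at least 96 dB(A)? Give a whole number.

The shortfall is 96 − 81 = 15.0 dB, and N units add 10·log₁₀ N, so need 10·log₁₀ N ≥ 15.0.
N ≥ 10^(15.0/10) = 31.623, so N = 32.

32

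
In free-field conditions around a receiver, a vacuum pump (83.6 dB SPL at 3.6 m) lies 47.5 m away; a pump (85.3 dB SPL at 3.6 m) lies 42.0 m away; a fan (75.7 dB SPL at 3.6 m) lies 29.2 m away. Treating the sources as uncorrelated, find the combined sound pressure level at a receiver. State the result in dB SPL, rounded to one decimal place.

Apply inverse-square spreading to bring every level to the receiver, then sum 10^(L/10).
vacuum pump: 83.6 − 20·log₁₀(47.5/3.6) = 83.6 − 22.41 = 61.19 dB SPL.
pump: 85.3 − 20·log₁₀(42.0/3.6) = 85.3 − 21.34 = 63.96 dB SPL.
fan: 75.7 − 20·log₁₀(29.2/3.6) = 75.7 − 18.18 = 57.52 dB SPL.
Σ 10^(L/10) = 4.370e+06 → L_total = 10·log₁₀(4.370e+06) = 66.40 dB SPL.

66.4 dB SPL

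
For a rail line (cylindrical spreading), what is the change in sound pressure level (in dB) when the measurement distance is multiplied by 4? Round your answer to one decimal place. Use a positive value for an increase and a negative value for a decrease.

A line source loses 3 dB per doubling of distance; generally ΔL = −10·log₁₀(r₂/r₁).
ΔL = −10·log₁₀(4) = -6.02 dB.

-6.0 dB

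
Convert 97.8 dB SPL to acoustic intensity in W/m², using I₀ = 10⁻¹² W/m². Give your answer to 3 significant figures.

0.00603 W/m²

I/I₀ = 10^(97.8/10) = 6.026e+09, so I = 6.026e+09 × 10⁻¹² W/m².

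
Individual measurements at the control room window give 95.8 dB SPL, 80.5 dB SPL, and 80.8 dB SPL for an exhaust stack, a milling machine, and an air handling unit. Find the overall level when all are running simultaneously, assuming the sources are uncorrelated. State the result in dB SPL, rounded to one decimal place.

Incoherent sources combine by intensity addition: L_total = 10·log₁₀(Σ 10^(L_i/10)).
Σ 10^(L/10) = 10^(95.8/10) + 10^(80.5/10) + 10^(80.8/10) = 4.034e+09.
L_total = 10·log₁₀(4.034e+09) = 96.06 dB SPL.

96.1 dB SPL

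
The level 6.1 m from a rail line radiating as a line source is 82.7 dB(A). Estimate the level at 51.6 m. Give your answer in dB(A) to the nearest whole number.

For a line source, L₂ = L₁ − 10·log₁₀(r₂/r₁).
L₂ = 82.7 − 10·log₁₀(51.6/6.1) = 82.7 − 9.273 = 73.43 dB(A).

73 dB(A)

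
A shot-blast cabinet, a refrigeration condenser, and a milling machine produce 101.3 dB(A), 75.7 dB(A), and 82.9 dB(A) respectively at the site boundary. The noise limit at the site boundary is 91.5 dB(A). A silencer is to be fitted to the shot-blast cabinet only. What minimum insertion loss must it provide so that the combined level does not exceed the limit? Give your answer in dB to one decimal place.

10.6 dB

Fixed contribution from the other sources: Σ 10^(L/10) = 10^(75.7/10) + 10^(82.9/10) = 2.321e+08 (83.66 dB(A)).
The limit corresponds to 10^(91.5/10) = 1.413e+09; subtracting the fixed part leaves 1.180e+09 for the shot-blast cabinet, i.e. 90.72 dB(A).
So the shot-blast cabinet must be reduced from 101.3 to 90.72 dB(A): IL = 10.58 dB.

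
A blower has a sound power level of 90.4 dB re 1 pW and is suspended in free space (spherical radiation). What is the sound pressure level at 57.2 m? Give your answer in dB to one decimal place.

The power spreads over a sphere of area 4π·r², so L_p = L_w − 10·log₁₀(4π·r²).
4π·r² = 4.112e+04 m², 10·log₁₀ of that is 46.140 dB.
L_p = 90.4 − 46.140 = 44.26 dB.

44.3 dB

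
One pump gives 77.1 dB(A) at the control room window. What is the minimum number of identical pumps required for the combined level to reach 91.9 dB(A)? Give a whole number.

Need L₁ + 10·log₁₀ N ≥ 91.9, i.e. log₁₀ N ≥ 1.48.
N ≥ 10^(14.8/10) = 30.200, so N = 31.

31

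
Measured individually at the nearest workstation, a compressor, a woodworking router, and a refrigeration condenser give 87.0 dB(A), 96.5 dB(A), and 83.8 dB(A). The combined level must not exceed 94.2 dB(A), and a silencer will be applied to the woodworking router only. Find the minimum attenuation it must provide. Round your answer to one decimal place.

3.7 dB

Fixed contribution from the other sources: Σ 10^(L/10) = 10^(87.0/10) + 10^(83.8/10) = 7.411e+08 (88.70 dB(A)).
The limit corresponds to 10^(94.2/10) = 2.630e+09; subtracting the fixed part leaves 1.889e+09 for the woodworking router, i.e. 92.76 dB(A).
Required insertion loss = 96.5 − 92.76 = 3.74 dB.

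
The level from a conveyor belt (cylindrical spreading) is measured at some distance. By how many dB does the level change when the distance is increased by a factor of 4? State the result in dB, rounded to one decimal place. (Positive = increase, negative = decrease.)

-6.0 dB

A line source loses 3 dB per doubling of distance; generally ΔL = −10·log₁₀(r₂/r₁).
ΔL = −10·log₁₀(4) = -6.02 dB.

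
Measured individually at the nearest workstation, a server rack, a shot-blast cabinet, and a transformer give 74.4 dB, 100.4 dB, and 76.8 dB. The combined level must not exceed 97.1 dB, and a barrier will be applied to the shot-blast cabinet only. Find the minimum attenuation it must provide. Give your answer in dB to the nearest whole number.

The untreated sources together contribute 10^(74.4/10) + 10^(76.8/10) = 7.541e+07, i.e. 78.77 dB.
The limit corresponds to 10^(97.1/10) = 5.129e+09; subtracting the fixed part leaves 5.053e+09 for the shot-blast cabinet, i.e. 97.04 dB.
So the shot-blast cabinet must be reduced from 100.4 to 97.04 dB: IL = 3.36 dB.

3 dB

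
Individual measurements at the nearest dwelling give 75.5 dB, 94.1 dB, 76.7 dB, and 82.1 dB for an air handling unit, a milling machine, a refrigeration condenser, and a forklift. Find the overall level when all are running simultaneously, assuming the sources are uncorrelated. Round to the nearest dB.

94 dB

Incoherent sources combine by intensity addition: L_total = 10·log₁₀(Σ 10^(L_i/10)).
Σ 10^(L/10) = 10^(75.5/10) + 10^(94.1/10) + 10^(76.7/10) + 10^(82.1/10) = 2.815e+09.
L_total = 10·log₁₀(2.815e+09) = 94.49 dB.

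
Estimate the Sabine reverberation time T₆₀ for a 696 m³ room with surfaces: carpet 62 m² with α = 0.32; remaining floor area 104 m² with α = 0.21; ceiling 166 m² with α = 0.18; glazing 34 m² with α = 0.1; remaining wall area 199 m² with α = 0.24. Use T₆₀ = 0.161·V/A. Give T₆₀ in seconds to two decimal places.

0.91 s

Total absorption A = 62·0.32 + 104·0.21 + 166·0.18 + 34·0.1 + 199·0.24 = 122.72 m² sabins.
T₆₀ = 0.161·V/A = 0.161·696/122.72 = 0.913 s.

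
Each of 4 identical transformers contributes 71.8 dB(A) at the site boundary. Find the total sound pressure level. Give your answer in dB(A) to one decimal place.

77.8 dB(A)

With 4 equal, uncorrelated contributions the intensity is 4× that of one unit, giving a rise of 10·log₁₀ 4.
L_total = 71.8 + 10·log₁₀(4) = 71.8 + 6.021 = 77.82 dB(A).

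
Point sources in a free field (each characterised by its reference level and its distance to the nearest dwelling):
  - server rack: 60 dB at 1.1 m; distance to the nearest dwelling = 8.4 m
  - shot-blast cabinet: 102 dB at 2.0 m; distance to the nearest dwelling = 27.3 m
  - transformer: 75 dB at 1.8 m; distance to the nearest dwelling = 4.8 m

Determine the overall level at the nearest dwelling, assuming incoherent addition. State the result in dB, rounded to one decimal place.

79.5 dB

Apply inverse-square spreading to bring every level to the receiver, then sum 10^(L/10).
server rack: 60 − 20·log₁₀(8.4/1.1) = 60 − 17.66 = 42.34 dB.
shot-blast cabinet: 102 − 20·log₁₀(27.3/2.0) = 102 − 22.70 = 79.30 dB.
transformer: 75 − 20·log₁₀(4.8/1.8) = 75 − 8.52 = 66.48 dB.
Σ 10^(L/10) = 8.953e+07 → L_total = 10·log₁₀(8.953e+07) = 79.52 dB.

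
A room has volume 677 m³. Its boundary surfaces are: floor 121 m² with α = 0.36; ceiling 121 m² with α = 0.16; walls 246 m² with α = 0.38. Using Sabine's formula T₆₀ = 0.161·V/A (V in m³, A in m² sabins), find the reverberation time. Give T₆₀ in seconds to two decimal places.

A = Σ Sᵢαᵢ = 121·0.36 + 121·0.16 + 246·0.38 = 156.40 m².
T₆₀ = 0.161 × 677 / 156.40 = 0.697 s.

0.70 s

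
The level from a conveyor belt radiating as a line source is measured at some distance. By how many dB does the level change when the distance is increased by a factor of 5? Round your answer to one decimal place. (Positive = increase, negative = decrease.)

-7.0 dB

With cylindrical spreading the level changes by −10·log₁₀(r₂/r₁).
ΔL = −10·log₁₀(5) = -6.99 dB.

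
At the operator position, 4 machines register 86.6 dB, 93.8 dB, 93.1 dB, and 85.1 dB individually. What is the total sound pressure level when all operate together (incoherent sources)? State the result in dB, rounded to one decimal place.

97.2 dB

Incoherent sources combine by intensity addition: L_total = 10·log₁₀(Σ 10^(L_i/10)).
Σ 10^(L/10) = 10^(86.6/10) + 10^(93.8/10) + 10^(93.1/10) + 10^(85.1/10) = 5.221e+09.
L_total = 10·log₁₀(5.221e+09) = 97.18 dB.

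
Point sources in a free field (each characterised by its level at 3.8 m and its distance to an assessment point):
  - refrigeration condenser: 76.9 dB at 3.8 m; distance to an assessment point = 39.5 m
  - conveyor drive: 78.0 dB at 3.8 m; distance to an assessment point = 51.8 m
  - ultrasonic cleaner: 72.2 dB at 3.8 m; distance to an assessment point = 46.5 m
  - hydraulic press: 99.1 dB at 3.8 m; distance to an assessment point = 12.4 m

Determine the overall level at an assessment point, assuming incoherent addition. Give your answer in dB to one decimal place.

88.8 dB

First find each source's level at the receiver (point-source: −20·log₁₀(r/r_ref)), then combine on an intensity basis.
refrigeration condenser: 76.9 − 20·log₁₀(39.5/3.8) = 76.9 − 20.34 = 56.56 dB.
conveyor drive: 78.0 − 20·log₁₀(51.8/3.8) = 78.0 − 22.69 = 55.31 dB.
ultrasonic cleaner: 72.2 − 20·log₁₀(46.5/3.8) = 72.2 − 21.75 = 50.45 dB.
hydraulic press: 99.1 − 20·log₁₀(12.4/3.8) = 99.1 − 10.27 = 88.83 dB.
Σ 10^(L/10) = 7.643e+08 → L_total = 10·log₁₀(7.643e+08) = 88.83 dB.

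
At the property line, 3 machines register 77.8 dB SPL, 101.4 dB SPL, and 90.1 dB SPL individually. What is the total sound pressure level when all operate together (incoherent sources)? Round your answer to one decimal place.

For uncorrelated sources the intensities add, so convert each level to linear form, sum, and take 10·log₁₀ of the total.
Σ 10^(L/10) = 10^(77.8/10) + 10^(101.4/10) + 10^(90.1/10) = 1.489e+10.
L_total = 10·log₁₀(1.489e+10) = 101.73 dB SPL.

101.7 dB SPL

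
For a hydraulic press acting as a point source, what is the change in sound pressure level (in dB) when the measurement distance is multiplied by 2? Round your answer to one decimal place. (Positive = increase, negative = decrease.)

-6.0 dB

Point-source spreading: ΔL = −20·log₁₀(r₂/r₁).
ΔL = −20·log₁₀(2) = -6.02 dB.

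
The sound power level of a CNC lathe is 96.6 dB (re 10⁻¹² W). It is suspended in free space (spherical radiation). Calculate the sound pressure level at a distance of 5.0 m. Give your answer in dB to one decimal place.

L_p = L_w − 10·log₁₀(4π·r²) with r = 5.0 m.
4π·r² = 314.2 m², 10·log₁₀ of that is 24.971 dB.
L_p = 96.6 − 24.971 = 71.63 dB.

71.6 dB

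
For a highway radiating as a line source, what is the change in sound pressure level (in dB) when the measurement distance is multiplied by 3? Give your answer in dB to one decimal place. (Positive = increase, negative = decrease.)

-4.8 dB

With cylindrical spreading the level changes by −10·log₁₀(r₂/r₁).
ΔL = −10·log₁₀(3) = -4.77 dB.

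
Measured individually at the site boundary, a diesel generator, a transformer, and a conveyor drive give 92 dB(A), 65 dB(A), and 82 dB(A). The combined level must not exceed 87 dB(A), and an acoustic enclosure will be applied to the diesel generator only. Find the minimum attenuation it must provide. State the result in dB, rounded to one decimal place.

6.7 dB

The untreated sources together contribute 10^(65/10) + 10^(82/10) = 1.617e+08, i.e. 82.09 dB(A).
The limit corresponds to 10^(87/10) = 5.012e+08; subtracting the fixed part leaves 3.395e+08 for the diesel generator, i.e. 85.31 dB(A).
So the diesel generator must be reduced from 92 to 85.31 dB(A): IL = 6.69 dB.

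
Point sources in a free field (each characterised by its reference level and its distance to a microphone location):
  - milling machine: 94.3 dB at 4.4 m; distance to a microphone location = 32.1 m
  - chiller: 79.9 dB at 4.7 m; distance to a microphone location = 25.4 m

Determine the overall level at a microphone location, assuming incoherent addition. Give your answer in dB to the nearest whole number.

First find each source's level at the receiver (point-source: −20·log₁₀(r/r_ref)), then combine on an intensity basis.
milling machine: 94.3 − 20·log₁₀(32.1/4.4) = 94.3 − 17.26 = 77.04 dB.
chiller: 79.9 − 20·log₁₀(25.4/4.7) = 79.9 − 14.65 = 65.25 dB.
Σ 10^(L/10) = 5.392e+07 → L_total = 10·log₁₀(5.392e+07) = 77.32 dB.

77 dB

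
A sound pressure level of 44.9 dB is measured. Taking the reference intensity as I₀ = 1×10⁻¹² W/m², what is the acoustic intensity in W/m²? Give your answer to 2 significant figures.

L = 10·log₁₀(I/I₀) ⇒ I = I₀·10^(L/10) = 10⁻¹² × 10^4.49.

3.1e-08 W/m²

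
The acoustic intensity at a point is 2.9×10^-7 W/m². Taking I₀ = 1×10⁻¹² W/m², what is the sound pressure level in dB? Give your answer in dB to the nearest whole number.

55 dB

I/I₀ = 2.9×10^-7/10⁻¹² = 2.9×10^5, and L = 10·log₁₀(I/I₀).
L = 10·(0.4624 + 5) = 54.62 dB.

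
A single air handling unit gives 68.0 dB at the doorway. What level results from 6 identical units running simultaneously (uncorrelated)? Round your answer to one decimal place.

N identical incoherent sources raise the level by 10·log₁₀ N.
L_total = 68.0 + 10·log₁₀(6) = 68.0 + 7.782 = 75.78 dB.

75.8 dB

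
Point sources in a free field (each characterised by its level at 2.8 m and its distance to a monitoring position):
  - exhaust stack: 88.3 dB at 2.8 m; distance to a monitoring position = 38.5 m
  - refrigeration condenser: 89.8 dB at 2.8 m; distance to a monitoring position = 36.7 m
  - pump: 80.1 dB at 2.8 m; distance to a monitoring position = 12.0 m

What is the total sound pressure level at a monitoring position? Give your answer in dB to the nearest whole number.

First find each source's level at the receiver (point-source: −20·log₁₀(r/r_ref)), then combine on an intensity basis.
exhaust stack: 88.3 − 20·log₁₀(38.5/2.8) = 88.3 − 22.77 = 65.53 dB.
refrigeration condenser: 89.8 − 20·log₁₀(36.7/2.8) = 89.8 − 22.35 = 67.45 dB.
pump: 80.1 − 20·log₁₀(12.0/2.8) = 80.1 − 12.64 = 67.46 dB.
Σ 10^(L/10) = 1.471e+07 → L_total = 10·log₁₀(1.471e+07) = 71.67 dB.

72 dB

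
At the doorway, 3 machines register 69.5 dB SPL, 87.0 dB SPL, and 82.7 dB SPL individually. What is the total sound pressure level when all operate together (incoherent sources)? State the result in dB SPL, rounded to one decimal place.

88.4 dB SPL

Incoherent sources combine by intensity addition: L_total = 10·log₁₀(Σ 10^(L_i/10)).
Σ 10^(L/10) = 10^(69.5/10) + 10^(87.0/10) + 10^(82.7/10) = 6.963e+08.
L_total = 10·log₁₀(6.963e+08) = 88.43 dB SPL.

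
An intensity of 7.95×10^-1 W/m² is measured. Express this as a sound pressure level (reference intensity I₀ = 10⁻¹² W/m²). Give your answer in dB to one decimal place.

119.0 dB

Dividing by I₀ shifts the exponent by 12: I/I₀ = 7.95×10^11.
L = 10·(0.9004 + 11) = 119.00 dB.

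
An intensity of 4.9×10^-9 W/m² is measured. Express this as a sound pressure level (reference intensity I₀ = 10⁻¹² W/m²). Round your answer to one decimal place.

36.9 dB

Dividing by I₀ shifts the exponent by 12: I/I₀ = 4.9×10^3.
L = 10·(0.6902 + 3) = 36.90 dB.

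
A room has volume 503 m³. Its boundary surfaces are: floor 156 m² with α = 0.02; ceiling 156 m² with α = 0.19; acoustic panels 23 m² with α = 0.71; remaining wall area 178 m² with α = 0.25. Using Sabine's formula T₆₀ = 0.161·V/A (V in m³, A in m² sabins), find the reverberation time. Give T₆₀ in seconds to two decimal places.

Total absorption A = 156·0.02 + 156·0.19 + 23·0.71 + 178·0.25 = 93.59 m² sabins.
T₆₀ = 0.161 × 503 / 93.59 = 0.865 s.

0.87 s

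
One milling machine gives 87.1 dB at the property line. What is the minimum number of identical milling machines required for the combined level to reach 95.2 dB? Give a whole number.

N identical sources give L₁ + 10·log₁₀ N, so require 10·log₁₀ N ≥ 95.2 − 87.1 = 8.1 dB.
N ≥ 10^(8.1/10) = 6.457, so N = 7.

7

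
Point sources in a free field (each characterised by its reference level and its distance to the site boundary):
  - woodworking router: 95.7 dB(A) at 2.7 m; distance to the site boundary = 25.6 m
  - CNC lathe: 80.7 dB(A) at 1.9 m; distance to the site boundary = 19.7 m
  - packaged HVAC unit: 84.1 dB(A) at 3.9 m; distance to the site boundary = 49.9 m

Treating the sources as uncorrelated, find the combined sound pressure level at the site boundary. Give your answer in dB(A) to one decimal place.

Propagate each source to the receiver with L = L_ref − 20·log₁₀(r/r_ref), then add intensities.
woodworking router: 95.7 − 20·log₁₀(25.6/2.7) = 95.7 − 19.54 = 76.16 dB(A).
CNC lathe: 80.7 − 20·log₁₀(19.7/1.9) = 80.7 − 20.31 = 60.39 dB(A).
packaged HVAC unit: 84.1 − 20·log₁₀(49.9/3.9) = 84.1 − 22.14 = 61.96 dB(A).
Σ 10^(L/10) = 4.399e+07 → L_total = 10·log₁₀(4.399e+07) = 76.43 dB(A).

76.4 dB(A)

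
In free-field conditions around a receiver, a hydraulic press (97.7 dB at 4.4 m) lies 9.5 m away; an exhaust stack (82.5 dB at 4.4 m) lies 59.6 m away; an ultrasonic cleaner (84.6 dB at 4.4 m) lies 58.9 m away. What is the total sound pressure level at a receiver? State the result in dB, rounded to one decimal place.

Propagate each source to the receiver with L = L_ref − 20·log₁₀(r/r_ref), then add intensities.
hydraulic press: 97.7 − 20·log₁₀(9.5/4.4) = 97.7 − 6.69 = 91.01 dB.
exhaust stack: 82.5 − 20·log₁₀(59.6/4.4) = 82.5 − 22.64 = 59.86 dB.
ultrasonic cleaner: 84.6 − 20·log₁₀(58.9/4.4) = 84.6 − 22.53 = 62.07 dB.
Σ 10^(L/10) = 1.266e+09 → L_total = 10·log₁₀(1.266e+09) = 91.02 dB.

91.0 dB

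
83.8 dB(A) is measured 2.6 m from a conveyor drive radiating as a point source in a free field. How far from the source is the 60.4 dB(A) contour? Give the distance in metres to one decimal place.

38.5 m

Point-source spreading drops the level by 20·log₁₀(r₂/r₁); inverting, r₂/r₁ = 10^(ΔL/20).
r₂ = 2.6·10^((83.8−60.4)/20) = 2.6·10^(23.4/20) = 38.46 m.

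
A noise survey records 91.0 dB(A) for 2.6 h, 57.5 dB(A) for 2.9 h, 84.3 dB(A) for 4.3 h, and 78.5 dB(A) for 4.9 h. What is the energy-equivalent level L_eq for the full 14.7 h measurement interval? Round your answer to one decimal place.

85.1 dB(A)

Weight each interval's intensity by its duration and average over T = 14.7 h:
Σ tᵢ·10^(Lᵢ/10) = 2.6·10^(91.0/10) + 2.9·10^(57.5/10) + 4.3·10^(84.3/10) + 4.9·10^(78.5/10) = 4.779e+09.
L_eq = 10·log₁₀(4.779e+09/14.7) = 85.12 dB(A).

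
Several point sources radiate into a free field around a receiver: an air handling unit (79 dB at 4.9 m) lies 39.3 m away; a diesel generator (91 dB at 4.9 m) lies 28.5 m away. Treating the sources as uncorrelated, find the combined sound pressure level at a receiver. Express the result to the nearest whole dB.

76 dB

Apply inverse-square spreading to bring every level to the receiver, then sum 10^(L/10).
air handling unit: 79 − 20·log₁₀(39.3/4.9) = 79 − 18.08 = 60.92 dB.
diesel generator: 91 − 20·log₁₀(28.5/4.9) = 91 − 15.29 = 75.71 dB.
Σ 10^(L/10) = 3.845e+07 → L_total = 10·log₁₀(3.845e+07) = 75.85 dB.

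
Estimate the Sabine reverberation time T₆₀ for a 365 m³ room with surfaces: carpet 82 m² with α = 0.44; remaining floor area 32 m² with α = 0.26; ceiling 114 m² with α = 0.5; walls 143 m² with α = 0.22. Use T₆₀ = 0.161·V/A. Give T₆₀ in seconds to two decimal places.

Summing Sᵢαᵢ: 82·0.44 + 32·0.26 + 114·0.5 + 143·0.22 = 132.86 m².
T₆₀ = 0.161 × 365 / 132.86 = 0.442 s.

0.44 s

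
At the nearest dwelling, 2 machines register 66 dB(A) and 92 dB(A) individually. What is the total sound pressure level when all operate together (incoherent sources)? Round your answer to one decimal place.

92.0 dB(A)

Incoherent sources combine by intensity addition: L_total = 10·log₁₀(Σ 10^(L_i/10)).
Σ 10^(L/10) = 10^(66/10) + 10^(92/10) = 1.589e+09.
L_total = 10·log₁₀(1.589e+09) = 92.01 dB(A).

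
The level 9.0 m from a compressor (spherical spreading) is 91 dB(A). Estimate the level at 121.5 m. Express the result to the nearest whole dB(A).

68 dB(A)

Spherical spreading from a point source gives a 20·log₁₀(r₂/r₁) drop.
L₂ = 91 − 20·log₁₀(121.5/9.0) = 91 − 22.607 = 68.39 dB(A).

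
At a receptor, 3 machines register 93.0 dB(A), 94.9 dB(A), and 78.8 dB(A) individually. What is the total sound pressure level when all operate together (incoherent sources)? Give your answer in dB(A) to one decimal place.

Incoherent sources combine by intensity addition: L_total = 10·log₁₀(Σ 10^(L_i/10)).
Σ 10^(L/10) = 10^(93.0/10) + 10^(94.9/10) + 10^(78.8/10) = 5.161e+09.
L_total = 10·log₁₀(5.161e+09) = 97.13 dB(A).

97.1 dB(A)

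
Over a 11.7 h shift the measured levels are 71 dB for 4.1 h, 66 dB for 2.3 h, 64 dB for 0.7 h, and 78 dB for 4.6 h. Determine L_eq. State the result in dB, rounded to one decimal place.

74.8 dB

Weight each interval's intensity by its duration and average over T = 11.7 h:
Σ tᵢ·10^(Lᵢ/10) = 4.1·10^(71/10) + 2.3·10^(66/10) + 0.7·10^(64/10) + 4.6·10^(78/10) = 3.528e+08.
L_eq = 10·log₁₀(3.528e+08/11.7) = 74.79 dB.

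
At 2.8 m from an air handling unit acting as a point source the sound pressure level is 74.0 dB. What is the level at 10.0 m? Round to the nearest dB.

Spherical spreading from a point source gives a 20·log₁₀(r₂/r₁) drop.
L₂ = 74.0 − 20·log₁₀(10.0/2.8) = 74.0 − 11.057 = 62.94 dB.

63 dB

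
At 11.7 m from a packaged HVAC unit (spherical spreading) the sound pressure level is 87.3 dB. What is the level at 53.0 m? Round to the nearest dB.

74 dB

Spherical spreading from a point source gives a 20·log₁₀(r₂/r₁) drop.
L₂ = 87.3 − 20·log₁₀(53.0/11.7) = 87.3 − 13.122 = 74.18 dB.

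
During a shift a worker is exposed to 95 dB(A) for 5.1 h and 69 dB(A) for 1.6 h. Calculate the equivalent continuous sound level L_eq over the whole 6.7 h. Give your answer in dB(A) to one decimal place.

Weight each interval's intensity by its duration and average over T = 6.7 h:
Σ tᵢ·10^(Lᵢ/10) = 5.1·10^(95/10) + 1.6·10^(69/10) = 1.614e+10.
L_eq = 10·log₁₀(1.614e+10/6.7) = 93.82 dB(A).

93.8 dB(A)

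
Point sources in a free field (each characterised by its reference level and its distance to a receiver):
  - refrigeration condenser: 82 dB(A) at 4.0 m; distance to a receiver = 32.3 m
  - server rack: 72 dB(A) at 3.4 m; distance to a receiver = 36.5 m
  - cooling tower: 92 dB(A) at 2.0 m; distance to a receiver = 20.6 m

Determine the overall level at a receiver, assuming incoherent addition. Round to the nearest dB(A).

72 dB(A)

Propagate each source to the receiver with L = L_ref − 20·log₁₀(r/r_ref), then add intensities.
refrigeration condenser: 82 − 20·log₁₀(32.3/4.0) = 82 − 18.14 = 63.86 dB(A).
server rack: 72 − 20·log₁₀(36.5/3.4) = 72 − 20.62 = 51.38 dB(A).
cooling tower: 92 − 20·log₁₀(20.6/2.0) = 92 − 20.26 = 71.74 dB(A).
Σ 10^(L/10) = 1.751e+07 → L_total = 10·log₁₀(1.751e+07) = 72.43 dB(A).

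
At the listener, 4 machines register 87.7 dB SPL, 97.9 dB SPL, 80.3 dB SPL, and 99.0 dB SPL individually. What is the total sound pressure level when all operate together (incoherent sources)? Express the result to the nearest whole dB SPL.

Incoherent sources combine by intensity addition: L_total = 10·log₁₀(Σ 10^(L_i/10)).
Σ 10^(L/10) = 10^(87.7/10) + 10^(97.9/10) + 10^(80.3/10) + 10^(99.0/10) = 1.481e+10.
L_total = 10·log₁₀(1.481e+10) = 101.70 dB SPL.

102 dB SPL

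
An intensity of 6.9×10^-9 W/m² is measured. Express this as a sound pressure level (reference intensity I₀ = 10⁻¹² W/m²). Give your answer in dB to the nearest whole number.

I/I₀ = 6.9×10^-9/10⁻¹² = 6.9×10^3, and L = 10·log₁₀(I/I₀).
L = 10·(0.8388 + 3) = 38.39 dB.

38 dB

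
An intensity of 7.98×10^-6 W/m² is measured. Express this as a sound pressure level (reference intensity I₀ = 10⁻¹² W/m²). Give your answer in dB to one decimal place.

69.0 dB

I/I₀ = 7.98×10^-6/10⁻¹² = 7.98×10^6, and L = 10·log₁₀(I/I₀).
L = 10·(0.9020 + 6) = 69.02 dB.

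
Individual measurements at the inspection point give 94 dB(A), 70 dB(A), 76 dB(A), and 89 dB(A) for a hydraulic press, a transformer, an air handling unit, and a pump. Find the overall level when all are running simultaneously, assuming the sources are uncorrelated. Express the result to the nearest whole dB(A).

95 dB(A)

Incoherent sources combine by intensity addition: L_total = 10·log₁₀(Σ 10^(L_i/10)).
Σ 10^(L/10) = 10^(94/10) + 10^(70/10) + 10^(76/10) + 10^(89/10) = 3.356e+09.
L_total = 10·log₁₀(3.356e+09) = 95.26 dB(A).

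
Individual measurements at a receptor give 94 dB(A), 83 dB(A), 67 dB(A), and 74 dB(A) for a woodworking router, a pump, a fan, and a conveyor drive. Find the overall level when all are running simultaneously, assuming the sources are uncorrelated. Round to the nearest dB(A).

For uncorrelated sources the intensities add, so convert each level to linear form, sum, and take 10·log₁₀ of the total.
Σ 10^(L/10) = 10^(94/10) + 10^(83/10) + 10^(67/10) + 10^(74/10) = 2.742e+09.
L_total = 10·log₁₀(2.742e+09) = 94.38 dB(A).

94 dB(A)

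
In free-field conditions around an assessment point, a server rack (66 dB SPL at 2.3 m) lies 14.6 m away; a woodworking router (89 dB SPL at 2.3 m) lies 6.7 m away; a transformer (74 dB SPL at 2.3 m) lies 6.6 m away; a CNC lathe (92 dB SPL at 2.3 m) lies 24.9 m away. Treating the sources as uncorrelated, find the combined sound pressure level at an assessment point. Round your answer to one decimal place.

80.4 dB SPL

First find each source's level at the receiver (point-source: −20·log₁₀(r/r_ref)), then combine on an intensity basis.
server rack: 66 − 20·log₁₀(14.6/2.3) = 66 − 16.05 = 49.95 dB SPL.
woodworking router: 89 − 20·log₁₀(6.7/2.3) = 89 − 9.29 = 79.71 dB SPL.
transformer: 74 − 20·log₁₀(6.6/2.3) = 74 − 9.16 = 64.84 dB SPL.
CNC lathe: 92 − 20·log₁₀(24.9/2.3) = 92 − 20.69 = 71.31 dB SPL.
Σ 10^(L/10) = 1.103e+08 → L_total = 10·log₁₀(1.103e+08) = 80.42 dB SPL.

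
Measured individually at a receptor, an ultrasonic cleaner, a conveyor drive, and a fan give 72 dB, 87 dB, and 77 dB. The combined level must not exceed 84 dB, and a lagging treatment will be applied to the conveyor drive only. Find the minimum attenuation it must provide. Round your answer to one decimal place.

The untreated sources together contribute 10^(72/10) + 10^(77/10) = 6.597e+07, i.e. 78.19 dB.
The limit corresponds to 10^(84/10) = 2.512e+08; subtracting the fixed part leaves 1.852e+08 for the conveyor drive, i.e. 82.68 dB.
Required insertion loss = 87 − 82.68 = 4.32 dB.

4.3 dB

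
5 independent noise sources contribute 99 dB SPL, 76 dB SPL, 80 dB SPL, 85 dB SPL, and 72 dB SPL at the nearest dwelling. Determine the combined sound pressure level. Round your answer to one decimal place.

Incoherent sources combine by intensity addition: L_total = 10·log₁₀(Σ 10^(L_i/10)).
Σ 10^(L/10) = 10^(99/10) + 10^(76/10) + 10^(80/10) + 10^(85/10) + 10^(72/10) = 8.415e+09.
L_total = 10·log₁₀(8.415e+09) = 99.25 dB SPL.

99.3 dB SPL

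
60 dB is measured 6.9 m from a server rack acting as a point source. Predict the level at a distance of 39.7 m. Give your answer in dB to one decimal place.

Point-source attenuation: ΔL = 20·log₁₀(r₂/r₁) = 20·log₁₀(39.7/6.9) = 15.199 dB.
L₂ = 60 − 20·log₁₀(39.7/6.9) = 60 − 15.199 = 44.80 dB.

44.8 dB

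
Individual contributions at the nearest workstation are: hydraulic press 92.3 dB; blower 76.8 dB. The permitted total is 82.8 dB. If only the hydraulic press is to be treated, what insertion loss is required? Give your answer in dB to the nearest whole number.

The untreated sources together contribute 10^(76.8/10) = 4.786e+07, i.e. 76.80 dB.
The limit corresponds to 10^(82.8/10) = 1.905e+08; subtracting the fixed part leaves 1.427e+08 for the hydraulic press, i.e. 81.54 dB.
Required insertion loss = 92.3 − 81.54 = 10.76 dB.

11 dB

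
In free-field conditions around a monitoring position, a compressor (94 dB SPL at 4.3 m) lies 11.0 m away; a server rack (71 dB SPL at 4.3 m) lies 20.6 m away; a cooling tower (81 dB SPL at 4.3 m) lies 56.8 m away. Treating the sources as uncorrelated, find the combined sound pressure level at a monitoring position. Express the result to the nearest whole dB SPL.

86 dB SPL

First find each source's level at the receiver (point-source: −20·log₁₀(r/r_ref)), then combine on an intensity basis.
compressor: 94 − 20·log₁₀(11.0/4.3) = 94 − 8.16 = 85.84 dB SPL.
server rack: 71 − 20·log₁₀(20.6/4.3) = 71 − 13.61 = 57.39 dB SPL.
cooling tower: 81 − 20·log₁₀(56.8/4.3) = 81 − 22.42 = 58.58 dB SPL.
Σ 10^(L/10) = 3.851e+08 → L_total = 10·log₁₀(3.851e+08) = 85.86 dB SPL.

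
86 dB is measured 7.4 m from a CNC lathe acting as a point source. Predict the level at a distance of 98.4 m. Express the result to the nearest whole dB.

64 dB

Spherical spreading from a point source gives a 20·log₁₀(r₂/r₁) drop.
L₂ = 86 − 20·log₁₀(98.4/7.4) = 86 − 22.475 = 63.52 dB.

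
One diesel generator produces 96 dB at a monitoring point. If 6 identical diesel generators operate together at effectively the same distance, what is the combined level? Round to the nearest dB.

L_total = L₁ + 10·log₁₀ N for N identical incoherent sources.
L_total = 96 + 10·log₁₀(6) = 96 + 7.782 = 103.78 dB.

104 dB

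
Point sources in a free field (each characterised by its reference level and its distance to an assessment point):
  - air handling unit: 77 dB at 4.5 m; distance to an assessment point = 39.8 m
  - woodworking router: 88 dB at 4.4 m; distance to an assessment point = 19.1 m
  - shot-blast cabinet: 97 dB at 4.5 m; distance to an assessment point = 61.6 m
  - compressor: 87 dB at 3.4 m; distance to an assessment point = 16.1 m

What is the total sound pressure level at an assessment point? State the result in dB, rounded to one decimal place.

79.2 dB

Propagate each source to the receiver with L = L_ref − 20·log₁₀(r/r_ref), then add intensities.
air handling unit: 77 − 20·log₁₀(39.8/4.5) = 77 − 18.93 = 58.07 dB.
woodworking router: 88 − 20·log₁₀(19.1/4.4) = 88 − 12.75 = 75.25 dB.
shot-blast cabinet: 97 − 20·log₁₀(61.6/4.5) = 97 − 22.73 = 74.27 dB.
compressor: 87 − 20·log₁₀(16.1/3.4) = 87 − 13.51 = 73.49 dB.
Σ 10^(L/10) = 8.322e+07 → L_total = 10·log₁₀(8.322e+07) = 79.20 dB.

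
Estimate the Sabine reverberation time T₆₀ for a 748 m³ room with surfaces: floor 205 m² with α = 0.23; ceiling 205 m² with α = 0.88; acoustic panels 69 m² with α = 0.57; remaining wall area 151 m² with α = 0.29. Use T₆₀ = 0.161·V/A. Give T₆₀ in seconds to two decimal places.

0.39 s

A = Σ Sᵢαᵢ = 205·0.23 + 205·0.88 + 69·0.57 + 151·0.29 = 310.67 m².
T₆₀ = 0.161·V/A = 0.161·748/310.67 = 0.388 s.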